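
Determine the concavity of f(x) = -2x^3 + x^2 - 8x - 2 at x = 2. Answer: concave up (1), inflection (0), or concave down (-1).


Concavity is determined by the sign of f''(x).
f(x) = -2x^3 + x^2 - 8x - 2
f'(x) = -6x^2 + 2x - 8
f''(x) = -12x + 2
f''(2) = -12 * 2 + 2
= -24 + 2
= -22
Since f''(2) < 0, the function is concave down (-1)

-1


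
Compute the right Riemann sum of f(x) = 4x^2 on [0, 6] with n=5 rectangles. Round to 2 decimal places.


Right Riemann sum uses right endpoints of each subinterval.
Interval: [0, 6], n = 5
dx = (6 - 0) / 5 = 6/5
Right endpoints: [6/5, 12/5, 18/5, 24/5, 6]
f values: [144/25, 576/25, 1296/25, 2304/25, 144]
Sum = dx * (sum of f values)
= 6/5 * 1584/5
= 9504/25 = 380.16

380.16


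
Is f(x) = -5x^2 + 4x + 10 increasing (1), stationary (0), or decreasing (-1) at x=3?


Compute f'(x) to determine behavior:
f'(x) = -10x + 4
f'(3) = -10 * 3 + 4
= -30 + 4
= -26
Since f'(3) < 0, the function is decreasing (-1)

-1


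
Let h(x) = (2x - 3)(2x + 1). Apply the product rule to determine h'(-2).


Let u(x) = 2x - 3 and v(x) = 2x + 1
u'(x) = 2
v'(x) = 2
Product rule: h'(x) = u'(x)*v(x) + u(x)*v'(x)
= 2 * (2x + 1) + (2x - 3) * 2
At x = -2:
u(-2) = 2 * (-2) - 3 = -7
v(-2) = 2 * (-2) + 1 = -3
h'(-2) = 2 * (-3) + (-7) * 2
= -6 - 14
= -20

-20


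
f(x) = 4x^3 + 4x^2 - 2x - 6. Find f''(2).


First derivative:
f'(x) = 12x^2 + 8x - 2
Second derivative:
f''(x) = 24x + 8
Substitute x = 2:
f''(2) = 24 * 2 + 8
= 48 + 8
= 56

56


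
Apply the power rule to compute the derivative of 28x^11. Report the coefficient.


We apply the power rule: d/dx [ax^n] = a*n * x^(n-1)
d/dx [28x^11]
= 28 * 11 * x^(11-1)
= 308x^10
The coefficient is 308

308


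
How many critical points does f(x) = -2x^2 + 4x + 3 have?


Find where f'(x) = 0:
f'(x) = -4x + 4
Set f'(x) = 0:
-4x + 4 = 0
x = -4 / (-4) = 1
This is a linear equation in x, so there is exactly one solution.
Number of critical points: 1

1


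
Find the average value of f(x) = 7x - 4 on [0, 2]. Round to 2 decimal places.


Average value = 1/(b-a) * integral from a to b of f(x) dx
First compute the integral of 7x - 4:
F(x) = (7/2)x^2 - 4x
F(2) = 7/2 * 4 - 4 * 2 = 6
F(0) = 7/2 * 0 - 4 * 0 = 0
Integral = 6 - 0 = 6
Average = 6 / (2 - 0) = 6 / 2
= 3 = 3.00

3.00


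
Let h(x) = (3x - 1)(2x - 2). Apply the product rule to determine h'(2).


Let u(x) = 3x - 1 and v(x) = 2x - 2
u'(x) = 3
v'(x) = 2
Product rule: h'(x) = u'(x)*v(x) + u(x)*v'(x)
= 3 * (2x - 2) + (3x - 1) * 2
At x = 2:
u(2) = 3 * 2 - 1 = 5
v(2) = 2 * 2 - 2 = 2
h'(2) = 3 * 2 + 5 * 2
= 6 + 10
= 16

16


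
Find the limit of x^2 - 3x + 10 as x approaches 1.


Since polynomials are continuous, we use direct substitution.
lim(x->1) of x^2 - 3x + 10
= 1 * 1^2 - 3 * 1 + 10
= 1 - 3 + 10
= 8

8


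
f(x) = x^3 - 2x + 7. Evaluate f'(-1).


Differentiate f(x) = x^3 - 2x + 7 term by term:
f'(x) = 3x^2 - 2
Substitute x = -1:
f'(-1) = 3 * (-1)^2 + 0 * (-1) - 2
= 3 + 0 - 2
= 1

1


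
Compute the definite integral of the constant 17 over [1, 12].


The integral of a constant k over [a, b] equals k * (b - a).
integral from 1 to 12 of 17 dx
= 17 * (12 - 1)
= 17 * 11
= 187

187


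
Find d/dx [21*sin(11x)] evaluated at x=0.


Apply the chain rule to differentiate 21*sin(11x):
d/dx [21*sin(11x)]
= 21 * cos(11x) * d/dx(11x)
= 21 * 11 * cos(11x)
= 231 * cos(11x)
Evaluate at x = 0:
= 231 * cos(0)
= 231 * 1
= 231

231


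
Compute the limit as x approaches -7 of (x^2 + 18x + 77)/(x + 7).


Direct substitution gives 0/0, so we factor the numerator.
Factor: (x^2 + 18x + 77) = (x + 7)(x + 11)
Cancel the common factor (x + 7):
(x^2 + 18x + 77)/(x + 7) = (x + 11)
Now substitute x = -7:
= (-7) - (-11) = 4

4


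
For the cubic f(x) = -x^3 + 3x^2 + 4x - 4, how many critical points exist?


Find where f'(x) = 0:
f(x) = -x^3 + 3x^2 + 4x - 4
f'(x) = -3x^2 + 6x + 4
This is a quadratic in x. Use the discriminant to count real roots.
Discriminant = (6)^2 - 4 * (-3) * 4
= 36 - (-48)
= 84
Since discriminant > 0, f'(x) = 0 has 2 real solutions.
Number of critical points: 2

2


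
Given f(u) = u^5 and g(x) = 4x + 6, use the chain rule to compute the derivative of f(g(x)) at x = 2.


Using the chain rule: (f(g(x)))' = f'(g(x)) * g'(x)
First, find g(2):
g(2) = 4 * 2 + 6 = 14
Next, f'(u) = 5u^4
And g'(x) = 4
So f'(g(2)) * g'(2)
= 5 * 14^4 * 4
= 5 * 38416 * 4
= 768320

768320


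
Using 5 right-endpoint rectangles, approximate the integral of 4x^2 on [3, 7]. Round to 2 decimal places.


Right Riemann sum uses right endpoints of each subinterval.
Interval: [3, 7], n = 5
dx = (7 - 3) / 5 = 4/5
Right endpoints: [19/5, 23/5, 27/5, 31/5, 7]
f values: [1444/25, 2116/25, 2916/25, 3844/25, 196]
Sum = dx * (sum of f values)
= 4/5 * 3044/5
= 12176/25 = 487.04

487.04


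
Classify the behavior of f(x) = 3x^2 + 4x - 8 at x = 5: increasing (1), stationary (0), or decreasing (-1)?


Compute f'(x) to determine behavior:
f'(x) = 6x + 4
f'(5) = 6 * 5 + 4
= 30 + 4
= 34
Since f'(5) > 0, the function is increasing (1)

1


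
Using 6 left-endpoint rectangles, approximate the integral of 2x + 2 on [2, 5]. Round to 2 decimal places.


Left Riemann sum uses left endpoints of each subinterval.
Interval: [2, 5], n = 6
dx = (5 - 2) / 6 = 1/2
Left endpoints: [2, 5/2, 3, 7/2, 4, 9/2]
f values: [6, 7, 8, 9, 10, 11]
Sum = dx * (sum of f values)
= 1/2 * 51
= 51/2 = 25.50

25.50


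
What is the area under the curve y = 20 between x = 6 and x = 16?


The area under a constant function y = 20 is a rectangle.
Width = 16 - 6 = 10
Height = 20
Area = width * height
= 10 * 20
= 200

200


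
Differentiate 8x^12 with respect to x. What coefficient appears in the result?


We apply the power rule: d/dx [ax^n] = a*n * x^(n-1)
d/dx [8x^12]
= 8 * 12 * x^(12-1)
= 96x^11
The coefficient is 96

96


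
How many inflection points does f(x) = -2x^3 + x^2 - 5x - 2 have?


Inflection points occur where f''(x) = 0 and concavity changes.
f(x) = -2x^3 + x^2 - 5x - 2
f'(x) = -6x^2 + 2x - 5
f''(x) = -12x + 2
Set f''(x) = 0:
-12x + 2 = 0
x = -2 / (-12) = 1/6
Since f''(x) is linear (degree 1), it changes sign at this point.
Therefore there is exactly 1 inflection point.

1


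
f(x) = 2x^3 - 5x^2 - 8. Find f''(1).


First derivative:
f'(x) = 6x^2 - 10x
Second derivative:
f''(x) = 12x - 10
Substitute x = 1:
f''(1) = 12 * 1 - 10
= 12 - 10
= 2

2


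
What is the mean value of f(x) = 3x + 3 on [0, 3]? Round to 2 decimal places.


Average value = 1/(b-a) * integral from a to b of f(x) dx
First compute the integral of 3x + 3:
F(x) = (3/2)x^2 + 3x
F(3) = 3/2 * 9 + 3 * 3 = 45/2
F(0) = 3/2 * 0 + 3 * 0 = 0
Integral = 45/2 - 0 = 45/2
Average = (45/2) / (3 - 0) = (45/2) / 3
= 15/2 = 7.50

7.50


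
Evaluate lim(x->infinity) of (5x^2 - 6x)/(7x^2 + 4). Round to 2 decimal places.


For limits at infinity with equal-degree polynomials,
we compare leading coefficients.
Numerator leading term: 5x^2
Denominator leading term: 7x^2
Divide both by x^2:
lim = (5 - 6/x) / (7 + 4/x^2)
As x -> infinity, the 1/x and 1/x^2 terms vanish:
= 5/7 ≈ 0.71

0.71


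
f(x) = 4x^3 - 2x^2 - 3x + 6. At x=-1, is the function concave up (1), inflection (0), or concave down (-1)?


Concavity is determined by the sign of f''(x).
f(x) = 4x^3 - 2x^2 - 3x + 6
f'(x) = 12x^2 - 4x - 3
f''(x) = 24x - 4
f''(-1) = 24 * (-1) - 4
= -24 - 4
= -28
Since f''(-1) < 0, the function is concave down (-1)

-1


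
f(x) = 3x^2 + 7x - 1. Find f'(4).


Differentiate term by term using power and sum rules:
f(x) = 3x^2 + 7x - 1
f'(x) = 6x + 7
Substitute x = 4:
f'(4) = 6 * 4 + 7
= 24 + 7
= 31

31


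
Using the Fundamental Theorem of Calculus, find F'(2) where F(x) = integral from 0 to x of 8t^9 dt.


By the Fundamental Theorem of Calculus (Part 1):
If F(x) = integral from 0 to x of f(t) dt, then F'(x) = f(x)
Here f(t) = 8t^9
So F'(x) = 8x^9
Evaluate at x = 2:
F'(2) = 8 * 2^9
= 8 * 512
= 4096

4096


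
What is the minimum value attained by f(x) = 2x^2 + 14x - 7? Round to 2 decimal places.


For a quadratic f(x) = ax^2 + bx + c with a > 0, the minimum is at the vertex.
Vertex x-coordinate: x = -b/(2a)
x = -(14) / (2 * 2)
x = -14/4 = -7/2
Substitute back to find the minimum value:
f(-7/2) = 2 * (-7/2)^2 + 14 * (-7/2) - 7
= 49/2 - 49 - 7
= -63/2 = -31.50

-31.50


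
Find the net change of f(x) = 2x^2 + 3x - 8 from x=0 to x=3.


Net change = f(b) - f(a)
f(x) = 2x^2 + 3x - 8
Compute f(3):
f(3) = 2 * 3^2 + 3 * 3 - 8
= 18 + 9 - 8
= 19
Compute f(0):
f(0) = 2 * 0^2 + 3 * 0 - 8
= 0 + 0 - 8
= -8
Net change = 19 - (-8) = 27

27


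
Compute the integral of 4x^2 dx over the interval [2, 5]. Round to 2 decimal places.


Find the antiderivative of 4x^2:
F(x) = 4/3 * x^3
Apply the Fundamental Theorem of Calculus:
F(5) - F(2)
= 4/3 * 5^3 - 4/3 * 2^3
= 4/3 * (125 - 8)
= 4/3 * 117
= 156 = 156.00

156.00


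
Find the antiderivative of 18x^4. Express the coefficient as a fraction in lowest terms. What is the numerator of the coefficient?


Apply the power rule for integration:
integral of ax^n dx = a/(n+1) * x^(n+1) + C
integral of 18x^4 dx
= 18/5 * x^5 + C
The coefficient in lowest terms is 18/5, and its numerator is 18

18


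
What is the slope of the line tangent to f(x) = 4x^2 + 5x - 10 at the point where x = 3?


The slope of the tangent line equals f'(x) at the point.
f(x) = 4x^2 + 5x - 10
f'(x) = 8x + 5
At x = 3:
f'(3) = 8 * 3 + 5
= 24 + 5
= 29

29


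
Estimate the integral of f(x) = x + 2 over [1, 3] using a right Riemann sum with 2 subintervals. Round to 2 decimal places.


Right Riemann sum uses right endpoints of each subinterval.
Interval: [1, 3], n = 2
dx = (3 - 1) / 2 = 1
Right endpoints: [2, 3]
f values: [4, 5]
Sum = dx * (sum of f values)
= 1 * 9
= 9 = 9.00

9.00


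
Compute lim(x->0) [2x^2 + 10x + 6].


Since polynomials are continuous, we use direct substitution.
lim(x->0) of 2x^2 + 10x + 6
= 2 * 0^2 + 10 * 0 + 6
= 0 + 0 + 6
= 6

6


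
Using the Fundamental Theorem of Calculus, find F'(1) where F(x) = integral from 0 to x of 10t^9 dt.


By the Fundamental Theorem of Calculus (Part 1):
If F(x) = integral from 0 to x of f(t) dt, then F'(x) = f(x)
Here f(t) = 10t^9
So F'(x) = 10x^9
Evaluate at x = 1:
F'(1) = 10 * 1^9
= 10 * 1
= 10

10


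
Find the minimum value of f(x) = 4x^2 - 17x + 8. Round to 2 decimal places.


For a quadratic f(x) = ax^2 + bx + c with a > 0, the minimum is at the vertex.
Vertex x-coordinate: x = -b/(2a)
x = -(-17) / (2 * 4)
x = 17/8
Substitute back to find the minimum value:
f(17/8) = 4 * (17/8)^2 - 17 * (17/8) + 8
= 289/16 - 289/8 + 8
= -161/16 ≈ -10.06

-10.06


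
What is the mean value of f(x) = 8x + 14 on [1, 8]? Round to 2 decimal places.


Average value = 1/(b-a) * integral from a to b of f(x) dx
First compute the integral of 8x + 14:
F(x) = 4x^2 + 14x
F(8) = 4 * 64 + 14 * 8 = 368
F(1) = 4 * 1 + 14 * 1 = 18
Integral = 368 - 18 = 350
Average = 350 / (8 - 1) = 350 / 7
= 50 = 50.00

50.00


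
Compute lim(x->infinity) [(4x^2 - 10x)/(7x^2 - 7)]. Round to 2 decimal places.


For limits at infinity with equal-degree polynomials,
we compare leading coefficients.
Numerator leading term: 4x^2
Denominator leading term: 7x^2
Divide both by x^2:
lim = (4 - 10/x) / (7 - 7/x^2)
As x -> infinity, the 1/x and 1/x^2 terms vanish:
= 4/7 ≈ 0.57

0.57


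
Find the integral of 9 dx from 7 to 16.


The integral of a constant k over [a, b] equals k * (b - a).
integral from 7 to 16 of 9 dx
= 9 * (16 - 7)
= 9 * 9
= 81

81


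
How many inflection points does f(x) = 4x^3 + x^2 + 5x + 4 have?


Inflection points occur where f''(x) = 0 and concavity changes.
f(x) = 4x^3 + x^2 + 5x + 4
f'(x) = 12x^2 + 2x + 5
f''(x) = 24x + 2
Set f''(x) = 0:
24x + 2 = 0
x = -2 / 24 = -1/12
Since f''(x) is linear (degree 1), it changes sign at this point.
Therefore there is exactly 1 inflection point.

1


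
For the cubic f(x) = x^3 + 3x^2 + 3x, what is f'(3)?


Differentiate f(x) = x^3 + 3x^2 + 3x term by term:
f'(x) = 3x^2 + 6x + 3
Substitute x = 3:
f'(3) = 3 * 3^2 + 6 * 3 + 3
= 27 + 18 + 3
= 48

48


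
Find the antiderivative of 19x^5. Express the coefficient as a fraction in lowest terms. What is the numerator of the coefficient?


Apply the power rule for integration:
integral of ax^n dx = a/(n+1) * x^(n+1) + C
integral of 19x^5 dx
= 19/6 * x^6 + C
The coefficient in lowest terms is 19/6, and its numerator is 19

19


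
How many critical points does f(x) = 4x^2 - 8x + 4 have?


Find where f'(x) = 0:
f'(x) = 8x - 8
Set f'(x) = 0:
8x - 8 = 0
x = 8 / 8 = 1
This is a linear equation in x, so there is exactly one solution.
Number of critical points: 1

1


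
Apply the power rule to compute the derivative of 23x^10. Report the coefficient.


We apply the power rule: d/dx [ax^n] = a*n * x^(n-1)
d/dx [23x^10]
= 23 * 10 * x^(10-1)
= 230x^9
The coefficient is 230

230


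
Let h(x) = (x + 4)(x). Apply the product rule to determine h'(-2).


Let u(x) = x + 4 and v(x) = x
u'(x) = 1
v'(x) = 1
Product rule: h'(x) = u'(x)*v(x) + u(x)*v'(x)
= 1 * (x) + (x + 4) * 1
At x = -2:
u(-2) = 1 * (-2) + 4 = 2
v(-2) = 1 * (-2) + 0 = -2
h'(-2) = 1 * (-2) + 2 * 1
= -2 + 2
= 0

0


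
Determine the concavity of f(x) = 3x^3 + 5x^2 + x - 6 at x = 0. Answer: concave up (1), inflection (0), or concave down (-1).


Concavity is determined by the sign of f''(x).
f(x) = 3x^3 + 5x^2 + x - 6
f'(x) = 9x^2 + 10x + 1
f''(x) = 18x + 10
f''(0) = 18 * 0 + 10
= 0 + 10
= 10
Since f''(0) > 0, the function is concave up (1)

1


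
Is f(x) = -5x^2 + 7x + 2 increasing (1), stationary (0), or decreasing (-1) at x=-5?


Compute f'(x) to determine behavior:
f'(x) = -10x + 7
f'(-5) = -10 * (-5) + 7
= 50 + 7
= 57
Since f'(-5) > 0, the function is increasing (1)

1


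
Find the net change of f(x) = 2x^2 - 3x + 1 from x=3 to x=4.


Net change = f(b) - f(a)
f(x) = 2x^2 - 3x + 1
Compute f(4):
f(4) = 2 * 4^2 - 3 * 4 + 1
= 32 - 12 + 1
= 21
Compute f(3):
f(3) = 2 * 3^2 - 3 * 3 + 1
= 18 - 9 + 1
= 10
Net change = 21 - 10 = 11

11


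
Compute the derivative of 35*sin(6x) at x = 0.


Apply the chain rule to differentiate 35*sin(6x):
d/dx [35*sin(6x)]
= 35 * cos(6x) * d/dx(6x)
= 35 * 6 * cos(6x)
= 210 * cos(6x)
Evaluate at x = 0:
= 210 * cos(0)
= 210 * 1
= 210

210


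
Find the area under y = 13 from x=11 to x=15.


The area under a constant function y = 13 is a rectangle.
Width = 15 - 11 = 4
Height = 13
Area = width * height
= 4 * 13
= 52

52


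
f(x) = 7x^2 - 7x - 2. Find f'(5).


Differentiate term by term using power and sum rules:
f(x) = 7x^2 - 7x - 2
f'(x) = 14x - 7
Substitute x = 5:
f'(5) = 14 * 5 - 7
= 70 - 7
= 63

63


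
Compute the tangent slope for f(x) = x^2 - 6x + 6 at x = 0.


The slope of the tangent line equals f'(x) at the point.
f(x) = x^2 - 6x + 6
f'(x) = 2x - 6
At x = 0:
f'(0) = 2 * 0 - 6
= 0 - 6
= -6

-6


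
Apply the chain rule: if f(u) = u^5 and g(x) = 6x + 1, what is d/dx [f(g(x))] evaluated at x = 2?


Using the chain rule: (f(g(x)))' = f'(g(x)) * g'(x)
First, find g(2):
g(2) = 6 * 2 + 1 = 13
Next, f'(u) = 5u^4
And g'(x) = 6
So f'(g(2)) * g'(2)
= 5 * 13^4 * 6
= 5 * 28561 * 6
= 856830

856830


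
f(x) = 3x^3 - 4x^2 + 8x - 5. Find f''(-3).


First derivative:
f'(x) = 9x^2 - 8x + 8
Second derivative:
f''(x) = 18x - 8
Substitute x = -3:
f''(-3) = 18 * (-3) - 8
= -54 - 8
= -62

-62


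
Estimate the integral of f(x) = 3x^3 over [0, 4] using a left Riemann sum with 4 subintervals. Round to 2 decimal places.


Left Riemann sum uses left endpoints of each subinterval.
Interval: [0, 4], n = 4
dx = (4 - 0) / 4 = 1
Left endpoints: [0, 1, 2, 3]
f values: [0, 3, 24, 81]
Sum = dx * (sum of f values)
= 1 * 108
= 108 = 108.00

108.00


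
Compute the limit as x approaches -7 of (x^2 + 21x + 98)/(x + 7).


Direct substitution gives 0/0, so we factor the numerator.
Factor: (x^2 + 21x + 98) = (x + 7)(x + 14)
Cancel the common factor (x + 7):
(x^2 + 21x + 98)/(x + 7) = (x + 14)
Now substitute x = -7:
= (-7) - (-14) = 7

7


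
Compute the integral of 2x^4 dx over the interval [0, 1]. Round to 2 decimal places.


Find the antiderivative of 2x^4:
F(x) = 2/5 * x^5
Apply the Fundamental Theorem of Calculus:
F(1) - F(0)
= 2/5 * 1^5 - 2/5 * 0^5
= 2/5 * (1 - 0)
= 2/5 * 1
= 2/5 = 0.40

0.40


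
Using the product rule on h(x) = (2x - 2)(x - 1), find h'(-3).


Let u(x) = 2x - 2 and v(x) = x - 1
u'(x) = 2
v'(x) = 1
Product rule: h'(x) = u'(x)*v(x) + u(x)*v'(x)
= 2 * (x - 1) + (2x - 2) * 1
At x = -3:
u(-3) = 2 * (-3) - 2 = -8
v(-3) = 1 * (-3) - 1 = -4
h'(-3) = 2 * (-4) + (-8) * 1
= -8 - 8
= -16

-16


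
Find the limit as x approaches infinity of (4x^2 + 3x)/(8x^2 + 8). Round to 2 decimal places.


For limits at infinity with equal-degree polynomials,
we compare leading coefficients.
Numerator leading term: 4x^2
Denominator leading term: 8x^2
Divide both by x^2:
lim = (4 + 3/x) / (8 + 8/x^2)
As x -> infinity, the 1/x and 1/x^2 terms vanish:
= 4/8 = 1/2 = 0.50

0.50


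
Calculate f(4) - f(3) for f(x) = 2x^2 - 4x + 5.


Net change = f(b) - f(a)
f(x) = 2x^2 - 4x + 5
Compute f(4):
f(4) = 2 * 4^2 - 4 * 4 + 5
= 32 - 16 + 5
= 21
Compute f(3):
f(3) = 2 * 3^2 - 4 * 3 + 5
= 18 - 12 + 5
= 11
Net change = 21 - 11 = 10

10


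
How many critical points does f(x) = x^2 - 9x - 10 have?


Find where f'(x) = 0:
f'(x) = 2x - 9
Set f'(x) = 0:
2x - 9 = 0
x = 9 / 2 = 9/2
This is a linear equation in x, so there is exactly one solution.
Number of critical points: 1

1


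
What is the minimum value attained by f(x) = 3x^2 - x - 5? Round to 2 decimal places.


For a quadratic f(x) = ax^2 + bx + c with a > 0, the minimum is at the vertex.
Vertex x-coordinate: x = -b/(2a)
x = -(-1) / (2 * 3)
x = 1/6
Substitute back to find the minimum value:
f(1/6) = 3 * (1/6)^2 - 1 * (1/6) - 5
= 1/12 - 1/6 - 5
= -61/12 ≈ -5.08

-5.08


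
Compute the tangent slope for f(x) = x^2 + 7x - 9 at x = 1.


The slope of the tangent line equals f'(x) at the point.
f(x) = x^2 + 7x - 9
f'(x) = 2x + 7
At x = 1:
f'(1) = 2 * 1 + 7
= 2 + 7
= 9

9


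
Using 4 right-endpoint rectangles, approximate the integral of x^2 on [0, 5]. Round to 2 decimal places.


Right Riemann sum uses right endpoints of each subinterval.
Interval: [0, 5], n = 4
dx = (5 - 0) / 4 = 5/4
Right endpoints: [5/4, 5/2, 15/4, 5]
f values: [25/16, 25/4, 225/16, 25]
Sum = dx * (sum of f values)
= 5/4 * 375/8
= 1875/32 ≈ 58.59

58.59


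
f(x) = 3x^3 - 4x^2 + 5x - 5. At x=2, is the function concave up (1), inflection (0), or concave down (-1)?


Concavity is determined by the sign of f''(x).
f(x) = 3x^3 - 4x^2 + 5x - 5
f'(x) = 9x^2 - 8x + 5
f''(x) = 18x - 8
f''(2) = 18 * 2 - 8
= 36 - 8
= 28
Since f''(2) > 0, the function is concave up (1)

1


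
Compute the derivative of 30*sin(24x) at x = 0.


Apply the chain rule to differentiate 30*sin(24x):
d/dx [30*sin(24x)]
= 30 * cos(24x) * d/dx(24x)
= 30 * 24 * cos(24x)
= 720 * cos(24x)
Evaluate at x = 0:
= 720 * cos(0)
= 720 * 1
= 720

720


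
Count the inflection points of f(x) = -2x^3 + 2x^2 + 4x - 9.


Inflection points occur where f''(x) = 0 and concavity changes.
f(x) = -2x^3 + 2x^2 + 4x - 9
f'(x) = -6x^2 + 4x + 4
f''(x) = -12x + 4
Set f''(x) = 0:
-12x + 4 = 0
x = -4 / (-12) = 1/3
Since f''(x) is linear (degree 1), it changes sign at this point.
Therefore there is exactly 1 inflection point.

1


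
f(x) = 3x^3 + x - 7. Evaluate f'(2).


Differentiate f(x) = 3x^3 + x - 7 term by term:
f'(x) = 9x^2 + 1
Substitute x = 2:
f'(2) = 9 * 2^2 + 0 * 2 + 1
= 36 + 0 + 1
= 37

37


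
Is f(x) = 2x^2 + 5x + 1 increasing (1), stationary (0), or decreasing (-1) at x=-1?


Compute f'(x) to determine behavior:
f'(x) = 4x + 5
f'(-1) = 4 * (-1) + 5
= -4 + 5
= 1
Since f'(-1) > 0, the function is increasing (1)

1


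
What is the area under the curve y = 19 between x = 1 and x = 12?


The area under a constant function y = 19 is a rectangle.
Width = 12 - 1 = 11
Height = 19
Area = width * height
= 11 * 19
= 209

209


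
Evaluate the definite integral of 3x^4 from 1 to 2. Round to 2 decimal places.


Find the antiderivative of 3x^4:
F(x) = 3/5 * x^5
Apply the Fundamental Theorem of Calculus:
F(2) - F(1)
= 3/5 * 2^5 - 3/5 * 1^5
= 3/5 * (32 - 1)
= 3/5 * 31
= 93/5 = 18.60

18.60


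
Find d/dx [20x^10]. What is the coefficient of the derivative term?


We apply the power rule: d/dx [ax^n] = a*n * x^(n-1)
d/dx [20x^10]
= 20 * 10 * x^(10-1)
= 200x^9
The coefficient is 200

200


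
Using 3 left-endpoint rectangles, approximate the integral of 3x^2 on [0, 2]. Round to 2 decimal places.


Left Riemann sum uses left endpoints of each subinterval.
Interval: [0, 2], n = 3
dx = (2 - 0) / 3 = 2/3
Left endpoints: [0, 2/3, 4/3]
f values: [0, 4/3, 16/3]
Sum = dx * (sum of f values)
= 2/3 * 20/3
= 40/9 ≈ 4.44

4.44


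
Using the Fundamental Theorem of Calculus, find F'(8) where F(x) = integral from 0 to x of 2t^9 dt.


By the Fundamental Theorem of Calculus (Part 1):
If F(x) = integral from 0 to x of f(t) dt, then F'(x) = f(x)
Here f(t) = 2t^9
So F'(x) = 2x^9
Evaluate at x = 8:
F'(8) = 2 * 8^9
= 2 * 134217728
= 268435456

268435456


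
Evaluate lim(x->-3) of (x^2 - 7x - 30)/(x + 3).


Direct substitution gives 0/0, so we factor the numerator.
Factor: (x^2 - 7x - 30) = (x + 3)(x - 10)
Cancel the common factor (x + 3):
(x^2 - 7x - 30)/(x + 3) = (x - 10)
Now substitute x = -3:
= (-3) - (10) = -13

-13


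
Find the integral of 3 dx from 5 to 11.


The integral of a constant k over [a, b] equals k * (b - a).
integral from 5 to 11 of 3 dx
= 3 * (11 - 5)
= 3 * 6
= 18

18


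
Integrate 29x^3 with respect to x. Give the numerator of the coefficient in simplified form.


Apply the power rule for integration:
integral of ax^n dx = a/(n+1) * x^(n+1) + C
integral of 29x^3 dx
= 29/4 * x^4 + C
The coefficient in lowest terms is 29/4, and its numerator is 29

29


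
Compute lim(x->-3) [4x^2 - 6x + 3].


Since polynomials are continuous, we use direct substitution.
lim(x->-3) of 4x^2 - 6x + 3
= 4 * (-3)^2 - 6 * (-3) + 3
= 36 + 18 + 3
= 57

57


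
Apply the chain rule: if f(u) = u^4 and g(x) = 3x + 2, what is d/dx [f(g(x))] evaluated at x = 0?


Using the chain rule: (f(g(x)))' = f'(g(x)) * g'(x)
First, find g(0):
g(0) = 3 * 0 + 2 = 2
Next, f'(u) = 4u^3
And g'(x) = 3
So f'(g(0)) * g'(0)
= 4 * 2^3 * 3
= 4 * 8 * 3
= 96

96


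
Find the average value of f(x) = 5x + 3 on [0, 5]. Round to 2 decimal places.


Average value = 1/(b-a) * integral from a to b of f(x) dx
First compute the integral of 5x + 3:
F(x) = (5/2)x^2 + 3x
F(5) = 5/2 * 25 + 3 * 5 = 155/2
F(0) = 5/2 * 0 + 3 * 0 = 0
Integral = 155/2 - 0 = 155/2
Average = (155/2) / (5 - 0) = (155/2) / 5
= 31/2 = 15.50

15.50


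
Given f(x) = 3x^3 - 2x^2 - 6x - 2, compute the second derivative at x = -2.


First derivative:
f'(x) = 9x^2 - 4x - 6
Second derivative:
f''(x) = 18x - 4
Substitute x = -2:
f''(-2) = 18 * (-2) - 4
= -36 - 4
= -40

-40


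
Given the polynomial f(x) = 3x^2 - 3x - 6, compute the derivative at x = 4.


Differentiate term by term using power and sum rules:
f(x) = 3x^2 - 3x - 6
f'(x) = 6x - 3
Substitute x = 4:
f'(4) = 6 * 4 - 3
= 24 - 3
= 21

21


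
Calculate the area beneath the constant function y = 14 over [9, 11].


The area under a constant function y = 14 is a rectangle.
Width = 11 - 9 = 2
Height = 14
Area = width * height
= 2 * 14
= 28

28


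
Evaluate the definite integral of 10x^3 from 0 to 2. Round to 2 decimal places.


Find the antiderivative of 10x^3:
F(x) = 10/4 * x^4
Apply the Fundamental Theorem of Calculus:
F(2) - F(0)
= 10/4 * 2^4 - 10/4 * 0^4
= 10/4 * (16 - 0)
= 10/4 * 16
= 40 = 40.00

40.00


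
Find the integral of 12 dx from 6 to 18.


The integral of a constant k over [a, b] equals k * (b - a).
integral from 6 to 18 of 12 dx
= 12 * (18 - 6)
= 12 * 12
= 144

144


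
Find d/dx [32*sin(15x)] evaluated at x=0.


Apply the chain rule to differentiate 32*sin(15x):
d/dx [32*sin(15x)]
= 32 * cos(15x) * d/dx(15x)
= 32 * 15 * cos(15x)
= 480 * cos(15x)
Evaluate at x = 0:
= 480 * cos(0)
= 480 * 1
= 480

480


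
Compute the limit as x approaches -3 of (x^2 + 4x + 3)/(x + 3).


Direct substitution gives 0/0, so we factor the numerator.
Factor: (x^2 + 4x + 3) = (x + 3)(x + 1)
Cancel the common factor (x + 3):
(x^2 + 4x + 3)/(x + 3) = (x + 1)
Now substitute x = -3:
= (-3) - (-1) = -2

-2


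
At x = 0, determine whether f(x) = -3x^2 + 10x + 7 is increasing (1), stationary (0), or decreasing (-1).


Compute f'(x) to determine behavior:
f'(x) = -6x + 10
f'(0) = -6 * 0 + 10
= 0 + 10
= 10
Since f'(0) > 0, the function is increasing (1)

1


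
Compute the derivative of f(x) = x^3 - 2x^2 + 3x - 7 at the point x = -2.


Differentiate f(x) = x^3 - 2x^2 + 3x - 7 term by term:
f'(x) = 3x^2 - 4x + 3
Substitute x = -2:
f'(-2) = 3 * (-2)^2 - 4 * (-2) + 3
= 12 + 8 + 3
= 23

23


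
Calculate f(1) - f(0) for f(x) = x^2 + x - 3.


Net change = f(b) - f(a)
f(x) = x^2 + x - 3
Compute f(1):
f(1) = 1 * 1^2 + 1 * 1 - 3
= 1 + 1 - 3
= -1
Compute f(0):
f(0) = 1 * 0^2 + 1 * 0 - 3
= 0 + 0 - 3
= -3
Net change = -1 - (-3) = 2

2


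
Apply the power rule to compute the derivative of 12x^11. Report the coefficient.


We apply the power rule: d/dx [ax^n] = a*n * x^(n-1)
d/dx [12x^11]
= 12 * 11 * x^(11-1)
= 132x^10
The coefficient is 132

132


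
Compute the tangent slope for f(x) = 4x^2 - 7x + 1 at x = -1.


The slope of the tangent line equals f'(x) at the point.
f(x) = 4x^2 - 7x + 1
f'(x) = 8x - 7
At x = -1:
f'(-1) = 8 * (-1) - 7
= -8 - 7
= -15

-15


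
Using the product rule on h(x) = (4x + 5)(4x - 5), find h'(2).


Let u(x) = 4x + 5 and v(x) = 4x - 5
u'(x) = 4
v'(x) = 4
Product rule: h'(x) = u'(x)*v(x) + u(x)*v'(x)
= 4 * (4x - 5) + (4x + 5) * 4
At x = 2:
u(2) = 4 * 2 + 5 = 13
v(2) = 4 * 2 - 5 = 3
h'(2) = 4 * 3 + 13 * 4
= 12 + 52
= 64

64


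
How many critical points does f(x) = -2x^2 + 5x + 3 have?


Find where f'(x) = 0:
f'(x) = -4x + 5
Set f'(x) = 0:
-4x + 5 = 0
x = -5 / (-4) = 5/4
This is a linear equation in x, so there is exactly one solution.
Number of critical points: 1

1


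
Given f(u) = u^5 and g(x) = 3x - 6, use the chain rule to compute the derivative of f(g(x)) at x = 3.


Using the chain rule: (f(g(x)))' = f'(g(x)) * g'(x)
First, find g(3):
g(3) = 3 * 3 - 6 = 3
Next, f'(u) = 5u^4
And g'(x) = 3
So f'(g(3)) * g'(3)
= 5 * 3^4 * 3
= 5 * 81 * 3
= 1215

1215


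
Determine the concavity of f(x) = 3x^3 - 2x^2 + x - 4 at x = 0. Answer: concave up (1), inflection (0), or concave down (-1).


Concavity is determined by the sign of f''(x).
f(x) = 3x^3 - 2x^2 + x - 4
f'(x) = 9x^2 - 4x + 1
f''(x) = 18x - 4
f''(0) = 18 * 0 - 4
= 0 - 4
= -4
Since f''(0) < 0, the function is concave down (-1)

-1


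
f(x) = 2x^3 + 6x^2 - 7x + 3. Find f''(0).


First derivative:
f'(x) = 6x^2 + 12x - 7
Second derivative:
f''(x) = 12x + 12
Substitute x = 0:
f''(0) = 12 * 0 + 12
= 0 + 12
= 12

12


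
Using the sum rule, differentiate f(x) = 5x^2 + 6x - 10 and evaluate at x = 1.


Differentiate term by term using power and sum rules:
f(x) = 5x^2 + 6x - 10
f'(x) = 10x + 6
Substitute x = 1:
f'(1) = 10 * 1 + 6
= 10 + 6
= 16

16


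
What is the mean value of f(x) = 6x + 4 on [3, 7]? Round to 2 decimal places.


Average value = 1/(b-a) * integral from a to b of f(x) dx
First compute the integral of 6x + 4:
F(x) = 3x^2 + 4x
F(7) = 3 * 49 + 4 * 7 = 175
F(3) = 3 * 9 + 4 * 3 = 39
Integral = 175 - 39 = 136
Average = 136 / (7 - 3) = 136 / 4
= 34 = 34.00

34.00


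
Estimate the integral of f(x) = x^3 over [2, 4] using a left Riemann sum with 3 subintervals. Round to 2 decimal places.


Left Riemann sum uses left endpoints of each subinterval.
Interval: [2, 4], n = 3
dx = (4 - 2) / 3 = 2/3
Left endpoints: [2, 8/3, 10/3]
f values: [8, 512/27, 1000/27]
Sum = dx * (sum of f values)
= 2/3 * 64
= 128/3 ≈ 42.67

42.67


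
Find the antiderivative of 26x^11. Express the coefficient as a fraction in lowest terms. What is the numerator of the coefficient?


Apply the power rule for integration:
integral of ax^n dx = a/(n+1) * x^(n+1) + C
integral of 26x^11 dx
= 26/12 * x^12 + C
= 13/6 * x^12 + C
The coefficient in lowest terms is 13/6, and its numerator is 13

13


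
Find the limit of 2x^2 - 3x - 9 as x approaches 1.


Since polynomials are continuous, we use direct substitution.
lim(x->1) of 2x^2 - 3x - 9
= 2 * 1^2 - 3 * 1 - 9
= 2 - 3 - 9
= -10

-10


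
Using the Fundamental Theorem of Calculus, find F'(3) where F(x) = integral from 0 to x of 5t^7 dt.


By the Fundamental Theorem of Calculus (Part 1):
If F(x) = integral from 0 to x of f(t) dt, then F'(x) = f(x)
Here f(t) = 5t^7
So F'(x) = 5x^7
Evaluate at x = 3:
F'(3) = 5 * 3^7
= 5 * 2187
= 10935

10935


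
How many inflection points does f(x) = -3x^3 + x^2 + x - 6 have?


Inflection points occur where f''(x) = 0 and concavity changes.
f(x) = -3x^3 + x^2 + x - 6
f'(x) = -9x^2 + 2x + 1
f''(x) = -18x + 2
Set f''(x) = 0:
-18x + 2 = 0
x = -2 / (-18) = 1/9
Since f''(x) is linear (degree 1), it changes sign at this point.
Therefore there is exactly 1 inflection point.

1


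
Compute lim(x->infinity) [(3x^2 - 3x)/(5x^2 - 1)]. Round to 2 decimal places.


For limits at infinity with equal-degree polynomials,
we compare leading coefficients.
Numerator leading term: 3x^2
Denominator leading term: 5x^2
Divide both by x^2:
lim = (3 - 3/x) / (5 - 1/x^2)
As x -> infinity, the 1/x and 1/x^2 terms vanish:
= 3/5 = 0.60

0.60


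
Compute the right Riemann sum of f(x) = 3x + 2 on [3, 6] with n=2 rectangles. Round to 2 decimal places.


Right Riemann sum uses right endpoints of each subinterval.
Interval: [3, 6], n = 2
dx = (6 - 3) / 2 = 3/2
Right endpoints: [9/2, 6]
f values: [31/2, 20]
Sum = dx * (sum of f values)
= 3/2 * 71/2
= 213/4 = 53.25

53.25


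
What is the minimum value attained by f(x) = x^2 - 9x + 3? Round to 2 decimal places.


For a quadratic f(x) = ax^2 + bx + c with a > 0, the minimum is at the vertex.
Vertex x-coordinate: x = -b/(2a)
x = -(-9) / (2 * 1)
x = 9/2
Substitute back to find the minimum value:
f(9/2) = 1 * (9/2)^2 - 9 * (9/2) + 3
= 81/4 - 81/2 + 3
= -69/4 = -17.25

-17.25


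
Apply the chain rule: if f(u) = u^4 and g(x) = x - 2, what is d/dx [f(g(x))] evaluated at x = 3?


Using the chain rule: (f(g(x)))' = f'(g(x)) * g'(x)
First, find g(3):
g(3) = 1 * 3 - 2 = 1
Next, f'(u) = 4u^3
And g'(x) = 1
So f'(g(3)) * g'(3)
= 4 * 1^3 * 1
= 4 * 1 * 1
= 4

4


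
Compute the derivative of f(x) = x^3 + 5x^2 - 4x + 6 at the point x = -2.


Differentiate f(x) = x^3 + 5x^2 - 4x + 6 term by term:
f'(x) = 3x^2 + 10x - 4
Substitute x = -2:
f'(-2) = 3 * (-2)^2 + 10 * (-2) - 4
= 12 - 20 - 4
= -12

-12


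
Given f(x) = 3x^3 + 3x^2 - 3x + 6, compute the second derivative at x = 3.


First derivative:
f'(x) = 9x^2 + 6x - 3
Second derivative:
f''(x) = 18x + 6
Substitute x = 3:
f''(3) = 18 * 3 + 6
= 54 + 6
= 60

60


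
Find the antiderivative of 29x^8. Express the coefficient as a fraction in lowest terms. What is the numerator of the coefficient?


Apply the power rule for integration:
integral of ax^n dx = a/(n+1) * x^(n+1) + C
integral of 29x^8 dx
= 29/9 * x^9 + C
The coefficient in lowest terms is 29/9, and its numerator is 29

29


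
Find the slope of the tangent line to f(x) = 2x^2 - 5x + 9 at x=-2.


The slope of the tangent line equals f'(x) at the point.
f(x) = 2x^2 - 5x + 9
f'(x) = 4x - 5
At x = -2:
f'(-2) = 4 * (-2) - 5
= -8 - 5
= -13

-13


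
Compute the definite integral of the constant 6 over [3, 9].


The integral of a constant k over [a, b] equals k * (b - a).
integral from 3 to 9 of 6 dx
= 6 * (9 - 3)
= 6 * 6
= 36

36


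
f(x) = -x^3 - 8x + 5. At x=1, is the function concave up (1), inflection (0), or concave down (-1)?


Concavity is determined by the sign of f''(x).
f(x) = -x^3 - 8x + 5
f'(x) = -3x^2 - 8
f''(x) = -6x
f''(1) = -6 * 1 + 0
= -6 + 0
= -6
Since f''(1) < 0, the function is concave down (-1)

-1


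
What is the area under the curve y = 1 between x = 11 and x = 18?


The area under a constant function y = 1 is a rectangle.
Width = 18 - 11 = 7
Height = 1
Area = width * height
= 7 * 1
= 7

7


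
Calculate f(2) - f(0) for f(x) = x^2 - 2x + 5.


Net change = f(b) - f(a)
f(x) = x^2 - 2x + 5
Compute f(2):
f(2) = 1 * 2^2 - 2 * 2 + 5
= 4 - 4 + 5
= 5
Compute f(0):
f(0) = 1 * 0^2 - 2 * 0 + 5
= 0 + 0 + 5
= 5
Net change = 5 - 5 = 0

0


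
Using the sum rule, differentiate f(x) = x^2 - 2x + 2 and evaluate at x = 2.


Differentiate term by term using power and sum rules:
f(x) = x^2 - 2x + 2
f'(x) = 2x - 2
Substitute x = 2:
f'(2) = 2 * 2 - 2
= 4 - 2
= 2

2


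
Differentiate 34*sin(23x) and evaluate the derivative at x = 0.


Apply the chain rule to differentiate 34*sin(23x):
d/dx [34*sin(23x)]
= 34 * cos(23x) * d/dx(23x)
= 34 * 23 * cos(23x)
= 782 * cos(23x)
Evaluate at x = 0:
= 782 * cos(0)
= 782 * 1
= 782

782


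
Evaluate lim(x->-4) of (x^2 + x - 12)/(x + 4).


Direct substitution gives 0/0, so we factor the numerator.
Factor: (x^2 + x - 12) = (x + 4)(x - 3)
Cancel the common factor (x + 4):
(x^2 + x - 12)/(x + 4) = (x - 3)
Now substitute x = -4:
= (-4) - (3) = -7

-7


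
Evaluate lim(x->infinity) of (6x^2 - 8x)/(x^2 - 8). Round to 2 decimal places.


For limits at infinity with equal-degree polynomials,
we compare leading coefficients.
Numerator leading term: 6x^2
Denominator leading term: x^2
Divide both by x^2:
lim = (6 - 8/x) / (1 - 8/x^2)
As x -> infinity, the 1/x and 1/x^2 terms vanish:
= 6/1 = 6 = 6.00

6.00


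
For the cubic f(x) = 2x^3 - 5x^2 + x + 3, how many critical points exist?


Find where f'(x) = 0:
f(x) = 2x^3 - 5x^2 + x + 3
f'(x) = 6x^2 - 10x + 1
This is a quadratic in x. Use the discriminant to count real roots.
Discriminant = (-10)^2 - 4 * 6 * 1
= 100 - 24
= 76
Since discriminant > 0, f'(x) = 0 has 2 real solutions.
Number of critical points: 2

2


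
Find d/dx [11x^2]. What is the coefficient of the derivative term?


We apply the power rule: d/dx [ax^n] = a*n * x^(n-1)
d/dx [11x^2]
= 11 * 2 * x^(2-1)
= 22x
The coefficient is 22

22


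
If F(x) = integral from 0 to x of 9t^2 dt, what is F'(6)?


By the Fundamental Theorem of Calculus (Part 1):
If F(x) = integral from 0 to x of f(t) dt, then F'(x) = f(x)
Here f(t) = 9t^2
So F'(x) = 9x^2
Evaluate at x = 6:
F'(6) = 9 * 6^2
= 9 * 36
= 324

324


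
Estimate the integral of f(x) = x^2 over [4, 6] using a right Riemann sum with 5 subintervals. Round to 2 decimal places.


Right Riemann sum uses right endpoints of each subinterval.
Interval: [4, 6], n = 5
dx = (6 - 4) / 5 = 2/5
Right endpoints: [22/5, 24/5, 26/5, 28/5, 6]
f values: [484/25, 576/25, 676/25, 784/25, 36]
Sum = dx * (sum of f values)
= 2/5 * 684/5
= 1368/25 = 54.72

54.72


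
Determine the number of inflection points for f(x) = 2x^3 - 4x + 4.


Inflection points occur where f''(x) = 0 and concavity changes.
f(x) = 2x^3 - 4x + 4
f'(x) = 6x^2 - 4
f''(x) = 12x
Set f''(x) = 0:
12x = 0
x = 0 / 12 = 0
Since f''(x) is linear (degree 1), it changes sign at this point.
Therefore there is exactly 1 inflection point.

1


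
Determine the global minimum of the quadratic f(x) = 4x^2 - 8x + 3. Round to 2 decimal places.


For a quadratic f(x) = ax^2 + bx + c with a > 0, the minimum is at the vertex.
Vertex x-coordinate: x = -b/(2a)
x = -(-8) / (2 * 4)
x = 8/8 = 1
Substitute back to find the minimum value:
f(1) = 4 * 1^2 - 8 * 1 + 3
= 4 - 8 + 3
= -1 = -1.00

-1.00


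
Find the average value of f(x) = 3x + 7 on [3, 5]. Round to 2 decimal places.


Average value = 1/(b-a) * integral from a to b of f(x) dx
First compute the integral of 3x + 7:
F(x) = (3/2)x^2 + 7x
F(5) = 3/2 * 25 + 7 * 5 = 145/2
F(3) = 3/2 * 9 + 7 * 3 = 69/2
Integral = 145/2 - 69/2 = 38
Average = 38 / (5 - 3) = 38 / 2
= 19 = 19.00

19.00


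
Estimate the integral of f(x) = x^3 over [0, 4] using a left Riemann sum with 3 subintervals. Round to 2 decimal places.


Left Riemann sum uses left endpoints of each subinterval.
Interval: [0, 4], n = 3
dx = (4 - 0) / 3 = 4/3
Left endpoints: [0, 4/3, 8/3]
f values: [0, 64/27, 512/27]
Sum = dx * (sum of f values)
= 4/3 * 64/3
= 256/9 ≈ 28.44

28.44


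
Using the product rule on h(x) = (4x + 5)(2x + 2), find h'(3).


Let u(x) = 4x + 5 and v(x) = 2x + 2
u'(x) = 4
v'(x) = 2
Product rule: h'(x) = u'(x)*v(x) + u(x)*v'(x)
= 4 * (2x + 2) + (4x + 5) * 2
At x = 3:
u(3) = 4 * 3 + 5 = 17
v(3) = 2 * 3 + 2 = 8
h'(3) = 4 * 8 + 17 * 2
= 32 + 34
= 66

66


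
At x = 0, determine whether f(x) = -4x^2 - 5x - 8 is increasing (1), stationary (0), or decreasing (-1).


Compute f'(x) to determine behavior:
f'(x) = -8x - 5
f'(0) = -8 * 0 - 5
= 0 - 5
= -5
Since f'(0) < 0, the function is decreasing (-1)

-1


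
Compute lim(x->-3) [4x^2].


Since polynomials are continuous, we use direct substitution.
lim(x->-3) of 4x^2
= 4 * (-3)^2 + 0 * (-3) + 0
= 36 + 0 + 0
= 36

36


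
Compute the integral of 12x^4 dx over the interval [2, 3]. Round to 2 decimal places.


Find the antiderivative of 12x^4:
F(x) = 12/5 * x^5
Apply the Fundamental Theorem of Calculus:
F(3) - F(2)
= 12/5 * 3^5 - 12/5 * 2^5
= 12/5 * (243 - 32)
= 12/5 * 211
= 2532/5 = 506.40

506.40


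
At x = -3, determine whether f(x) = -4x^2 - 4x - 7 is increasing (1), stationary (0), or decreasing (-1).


Compute f'(x) to determine behavior:
f'(x) = -8x - 4
f'(-3) = -8 * (-3) - 4
= 24 - 4
= 20
Since f'(-3) > 0, the function is increasing (1)

1


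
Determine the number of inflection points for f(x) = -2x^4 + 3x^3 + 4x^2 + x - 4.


Inflection points occur where f''(x) = 0 and concavity changes.
f(x) = -2x^4 + 3x^3 + 4x^2 + x - 4
f'(x) = -8x^3 + 9x^2 + 8x + 1
f''(x) = -24x^2 + 18x + 8
This is a quadratic in x. Use the discriminant to count real roots.
Discriminant = (18)^2 - 4 * (-24) * 8
= 324 - (-768)
= 1092
Since discriminant > 0, f''(x) = 0 has 2 distinct real solutions.
A quadratic with two distinct real roots changes sign at each root, so concavity changes at both.
Number of inflection points: 2

2


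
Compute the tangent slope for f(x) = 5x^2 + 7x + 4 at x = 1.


The slope of the tangent line equals f'(x) at the point.
f(x) = 5x^2 + 7x + 4
f'(x) = 10x + 7
At x = 1:
f'(1) = 10 * 1 + 7
= 10 + 7
= 17

17


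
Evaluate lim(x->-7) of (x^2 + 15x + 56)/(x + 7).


Direct substitution gives 0/0, so we factor the numerator.
Factor: (x^2 + 15x + 56) = (x + 7)(x + 8)
Cancel the common factor (x + 7):
(x^2 + 15x + 56)/(x + 7) = (x + 8)
Now substitute x = -7:
= (-7) - (-8) = 1

1


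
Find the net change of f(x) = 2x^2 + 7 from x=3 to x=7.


Net change = f(b) - f(a)
f(x) = 2x^2 + 7
Compute f(7):
f(7) = 2 * 7^2 + 0 * 7 + 7
= 98 + 0 + 7
= 105
Compute f(3):
f(3) = 2 * 3^2 + 0 * 3 + 7
= 18 + 0 + 7
= 25
Net change = 105 - 25 = 80

80


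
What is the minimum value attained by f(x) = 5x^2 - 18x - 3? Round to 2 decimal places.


For a quadratic f(x) = ax^2 + bx + c with a > 0, the minimum is at the vertex.
Vertex x-coordinate: x = -b/(2a)
x = -(-18) / (2 * 5)
x = 18/10 = 9/5
Substitute back to find the minimum value:
f(9/5) = 5 * (9/5)^2 - 18 * (9/5) - 3
= 81/5 - 162/5 - 3
= -96/5 = -19.20

-19.20


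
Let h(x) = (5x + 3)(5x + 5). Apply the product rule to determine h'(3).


Let u(x) = 5x + 3 and v(x) = 5x + 5
u'(x) = 5
v'(x) = 5
Product rule: h'(x) = u'(x)*v(x) + u(x)*v'(x)
= 5 * (5x + 5) + (5x + 3) * 5
At x = 3:
u(3) = 5 * 3 + 3 = 18
v(3) = 5 * 3 + 5 = 20
h'(3) = 5 * 20 + 18 * 5
= 100 + 90
= 190

190


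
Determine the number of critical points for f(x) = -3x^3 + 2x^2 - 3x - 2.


Find where f'(x) = 0:
f(x) = -3x^3 + 2x^2 - 3x - 2
f'(x) = -9x^2 + 4x - 3
This is a quadratic in x. Use the discriminant to count real roots.
Discriminant = (4)^2 - 4 * (-9) * (-3)
= 16 - 108
= -92
Since discriminant < 0, f'(x) = 0 has no real solutions.
Number of critical points: 0

0
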